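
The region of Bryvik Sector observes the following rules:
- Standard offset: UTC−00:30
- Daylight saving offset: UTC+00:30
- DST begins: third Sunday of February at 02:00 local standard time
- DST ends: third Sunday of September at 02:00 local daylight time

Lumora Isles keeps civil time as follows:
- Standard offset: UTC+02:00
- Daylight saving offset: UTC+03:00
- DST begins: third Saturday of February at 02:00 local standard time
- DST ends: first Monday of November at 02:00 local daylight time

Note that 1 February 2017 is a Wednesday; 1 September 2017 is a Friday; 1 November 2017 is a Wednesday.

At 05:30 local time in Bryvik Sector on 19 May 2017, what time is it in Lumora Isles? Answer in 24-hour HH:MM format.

1 February 2017 is a Wednesday, so the first Sunday is February 5 and the third is February 19.
1 September 2017 is a Friday, so the first Sunday is September 3 and the third is September 17.
19 May 2017 lies within the daylight-saving period (19 February – 17 September), so Bryvik Sector is on daylight time, UTC+00:30.
05:30 Bryvik Sector − 0h30m = 05:00 UTC.
1 February 2017 is a Wednesday, so the first Saturday is February 4 and the third is February 18.
1 November 2017 is a Wednesday, so the first Monday is November 6.
At the standard offset (UTC+02:00), 05:00 UTC + 2h = 07:00 Lumora Isles standard time.
The standard-time date in Lumora Isles, 19 May 2017, lies within the daylight-saving period (18 February – 6 November), so Lumora Isles is on daylight time, UTC+03:00.
05:00 UTC + 3h = 08:00 Lumora Isles.

08:00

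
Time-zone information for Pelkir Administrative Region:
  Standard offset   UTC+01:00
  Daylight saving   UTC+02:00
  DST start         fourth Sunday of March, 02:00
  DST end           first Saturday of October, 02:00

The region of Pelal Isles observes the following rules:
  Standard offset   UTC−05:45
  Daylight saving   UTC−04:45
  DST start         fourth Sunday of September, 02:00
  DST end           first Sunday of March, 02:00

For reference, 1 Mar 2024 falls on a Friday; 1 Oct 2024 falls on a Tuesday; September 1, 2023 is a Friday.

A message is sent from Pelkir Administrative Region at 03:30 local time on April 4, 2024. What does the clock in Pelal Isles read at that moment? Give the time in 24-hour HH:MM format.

19:45

1 March 2024 is a Friday, so the first Sunday is March 3 and the fourth is March 24.
1 October 2024 is a Tuesday, so the first Saturday is October 5.
April 4, 2024 falls between 24 March and 5 October, so daylight saving is in effect and Pelkir Administrative Region is at UTC+02:00.
03:30 Pelkir Administrative Region − 2h = 01:30 UTC.
1 September 2023 is a Friday, so the first Sunday is September 3 and the fourth is September 24.
1 March 2024 is a Friday, so the first Sunday is March 3.
At the standard offset (UTC−05:45), 01:30 UTC − 5h45m = 19:45 Pelal Isles standard time (rolling into the previous day, 3 April 2024).
Daylight saving runs 24 September 2023 – 3 March 2024; the standard-time date in Pelal Isles, April 3, 2024, is outside that window, so Pelal Isles is on standard time at UTC−05:45.
01:30 UTC − 5h45m = 19:45 Pelal Isles (rolling into the previous day, 3 April 2024).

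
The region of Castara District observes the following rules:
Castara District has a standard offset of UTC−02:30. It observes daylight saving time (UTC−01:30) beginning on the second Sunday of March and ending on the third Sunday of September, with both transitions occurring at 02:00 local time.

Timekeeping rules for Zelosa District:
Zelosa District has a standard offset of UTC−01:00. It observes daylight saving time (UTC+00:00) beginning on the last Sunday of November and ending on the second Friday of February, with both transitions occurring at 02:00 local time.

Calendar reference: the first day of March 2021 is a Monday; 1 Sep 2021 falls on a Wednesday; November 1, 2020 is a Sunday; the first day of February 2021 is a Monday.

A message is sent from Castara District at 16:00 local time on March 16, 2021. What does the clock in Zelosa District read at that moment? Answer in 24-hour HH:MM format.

16:30

1 March 2021 is a Monday, so the first Sunday is March 7 and the second is March 14.
1 September 2021 is a Wednesday, so the first Sunday is September 5 and the third is September 19.
March 16, 2021 lies within the daylight-saving period (14 March – 19 September), so Castara District is on daylight time, UTC−01:30.
16:00 Castara District + 1h30m = 17:30 UTC.
1 November 2020 is a Sunday, so Sundays fall on 1, 8, 15, 22, 29; the last is November 29.
1 February 2021 is a Monday, so the first Friday is February 5 and the second is February 12.
At the standard offset (UTC−01:00), 17:30 UTC − 1h = 16:30 Zelosa District standard time.
The standard-time date in Zelosa District, March 16, 2021, does not fall between 29 November 2020 and 12 February 2021, so daylight saving is not in effect and Zelosa District is at UTC−01:00.
17:30 UTC − 1h = 16:30 Zelosa District.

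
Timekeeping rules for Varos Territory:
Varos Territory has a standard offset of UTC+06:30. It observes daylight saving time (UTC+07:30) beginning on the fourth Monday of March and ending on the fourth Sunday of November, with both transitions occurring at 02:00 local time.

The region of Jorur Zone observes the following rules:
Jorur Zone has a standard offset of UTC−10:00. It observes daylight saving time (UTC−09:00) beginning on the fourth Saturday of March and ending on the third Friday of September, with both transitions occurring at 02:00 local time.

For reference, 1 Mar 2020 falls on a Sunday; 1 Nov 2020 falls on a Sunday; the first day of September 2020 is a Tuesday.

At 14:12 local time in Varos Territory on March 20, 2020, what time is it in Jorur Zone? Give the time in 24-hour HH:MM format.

21:42

1 March 2020 is a Sunday, so the first Monday is March 2 and the fourth is March 23.
1 November 2020 is a Sunday, so the first Sunday is November 1 and the fourth is November 22.
March 20, 2020 is outside the daylight-saving period (23 March – 22 November), so Varos Territory is on standard time, UTC+06:30.
14:12 Varos Territory − 6h30m = 07:42 UTC.
1 March 2020 is a Sunday, so the first Saturday is March 7 and the fourth is March 28.
1 September 2020 is a Tuesday, so the first Friday is September 4 and the third is September 18.
At the standard offset (UTC−10:00), 07:42 UTC − 10h = 21:42 Jorur Zone standard time (rolling into the previous day, 19 March 2020).
Daylight saving runs 28 March – 18 September; the standard-time date in Jorur Zone, March 19, 2020, is outside that window, so Jorur Zone is on standard time at UTC−10:00.
07:42 UTC − 10h = 21:42 Jorur Zone (rolling into the previous day, 19 March 2020).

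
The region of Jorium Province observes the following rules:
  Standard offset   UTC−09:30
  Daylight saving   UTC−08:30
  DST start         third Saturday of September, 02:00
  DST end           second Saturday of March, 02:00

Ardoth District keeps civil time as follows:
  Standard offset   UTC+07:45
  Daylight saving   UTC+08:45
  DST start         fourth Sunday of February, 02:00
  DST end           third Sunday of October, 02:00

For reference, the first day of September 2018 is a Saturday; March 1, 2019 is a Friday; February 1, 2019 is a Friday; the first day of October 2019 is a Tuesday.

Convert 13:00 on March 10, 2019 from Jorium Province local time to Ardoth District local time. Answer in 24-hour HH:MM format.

1 September 2018 is a Saturday, so the first Saturday is September 1 and the third is September 15.
1 March 2019 is a Friday, so the first Saturday is March 2 and the second is March 9.
March 10, 2019 does not fall between 15 September 2018 and 9 March 2019, so daylight saving is not in effect and Jorium Province is at UTC−09:30.
13:00 Jorium Province + 9h30m = 22:30 UTC.
1 February 2019 is a Friday, so the first Sunday is February 3 and the fourth is February 24.
1 October 2019 is a Tuesday, so the first Sunday is October 6 and the third is October 20.
At the standard offset (UTC+07:45), 22:30 UTC + 7h45m = 06:15 Ardoth District standard time (rolling into the next day, 11 March 2019).
The standard-time date in Ardoth District, March 11, 2019, falls between 24 February and 20 October, so daylight saving is in effect and Ardoth District is at UTC+08:45.
22:30 UTC + 8h45m = 07:15 Ardoth District (rolling into the next day, 11 March 2019).

07:15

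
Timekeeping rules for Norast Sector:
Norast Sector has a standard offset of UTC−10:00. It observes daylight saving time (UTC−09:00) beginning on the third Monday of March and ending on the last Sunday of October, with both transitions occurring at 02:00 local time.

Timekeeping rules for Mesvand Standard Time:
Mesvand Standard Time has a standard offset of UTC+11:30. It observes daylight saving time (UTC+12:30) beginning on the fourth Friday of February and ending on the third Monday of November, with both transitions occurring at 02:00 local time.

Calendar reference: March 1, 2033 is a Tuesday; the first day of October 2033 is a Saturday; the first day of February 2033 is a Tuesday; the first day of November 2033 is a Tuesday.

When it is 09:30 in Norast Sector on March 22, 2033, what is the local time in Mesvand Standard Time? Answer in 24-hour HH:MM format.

07:00

1 March 2033 is a Tuesday, so the first Monday is March 7 and the third is March 21.
1 October 2033 is a Saturday, so Sundays fall on 2, 9, 16, 23, 30; the last is October 30.
March 22, 2033 falls between 21 March and 30 October, so daylight saving is in effect and Norast Sector is at UTC−09:00.
09:30 Norast Sector + 9h = 18:30 UTC.
1 February 2033 is a Tuesday, so the first Friday is February 4 and the fourth is February 25.
1 November 2033 is a Tuesday, so the first Monday is November 7 and the third is November 21.
At the standard offset (UTC+11:30), 18:30 UTC + 11h30m = 06:00 Mesvand Standard Time standard time (rolling into the next day, 23 March 2033).
The standard-time date in Mesvand Standard Time, March 23, 2033, lies within the daylight-saving period (25 February – 21 November), so Mesvand Standard Time is on daylight time, UTC+12:30.
18:30 UTC + 12h30m = 07:00 Mesvand Standard Time (rolling into the next day, 23 March 2033).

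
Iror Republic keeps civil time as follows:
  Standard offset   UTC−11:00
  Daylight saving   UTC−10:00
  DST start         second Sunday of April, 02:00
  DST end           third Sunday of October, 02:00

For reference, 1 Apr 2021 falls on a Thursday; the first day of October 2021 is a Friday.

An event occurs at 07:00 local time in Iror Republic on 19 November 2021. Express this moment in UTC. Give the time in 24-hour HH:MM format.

18:00

1 April 2021 is a Thursday, so the first Sunday is April 4 and the second is April 11.
1 October 2021 is a Friday, so the first Sunday is October 3 and the third is October 17.
19 November 2021 is outside the daylight-saving period (11 April – 17 October), so Iror Republic is on standard time, UTC−11:00.
07:00 local + 11h = 18:00 UTC.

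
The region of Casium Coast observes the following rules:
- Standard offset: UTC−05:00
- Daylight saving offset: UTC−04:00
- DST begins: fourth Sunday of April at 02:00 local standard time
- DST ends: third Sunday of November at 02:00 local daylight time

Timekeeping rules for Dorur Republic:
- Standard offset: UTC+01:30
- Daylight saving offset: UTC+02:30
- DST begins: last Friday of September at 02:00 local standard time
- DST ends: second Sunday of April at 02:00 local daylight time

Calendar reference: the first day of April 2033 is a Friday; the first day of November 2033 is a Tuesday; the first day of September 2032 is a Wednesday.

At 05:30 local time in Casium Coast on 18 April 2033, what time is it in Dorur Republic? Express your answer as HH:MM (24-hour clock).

1 April 2033 is a Friday, so the first Sunday is April 3 and the fourth is April 24.
1 November 2033 is a Tuesday, so the first Sunday is November 6 and the third is November 20.
18 April 2033 does not fall between 24 April and 20 November, so daylight saving is not in effect and Casium Coast is at UTC−05:00.
05:30 Casium Coast + 5h = 10:30 UTC.
1 September 2032 is a Wednesday, so Fridays fall on 3, 10, 17, 24; the last is September 24.
1 April 2033 is a Friday, so the first Sunday is April 3 and the second is April 10.
At the standard offset (UTC+01:30), 10:30 UTC + 1h30m = 12:00 Dorur Republic standard time.
The standard-time date in Dorur Republic, 18 April 2033, is outside the daylight-saving period (24 September 2032 – 10 April 2033), so Dorur Republic is on standard time, UTC+01:30.
10:30 UTC + 1h30m = 12:00 Dorur Republic.

12:00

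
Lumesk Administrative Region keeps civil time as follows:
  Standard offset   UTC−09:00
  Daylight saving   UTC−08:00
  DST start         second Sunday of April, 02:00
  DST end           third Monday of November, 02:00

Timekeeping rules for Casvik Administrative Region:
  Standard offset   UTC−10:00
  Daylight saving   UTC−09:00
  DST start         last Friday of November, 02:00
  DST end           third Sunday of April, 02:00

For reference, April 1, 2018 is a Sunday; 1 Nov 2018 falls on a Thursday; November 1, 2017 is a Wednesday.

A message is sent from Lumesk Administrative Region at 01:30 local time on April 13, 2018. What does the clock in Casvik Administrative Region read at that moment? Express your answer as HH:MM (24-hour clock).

00:30

1 April 2018 is a Sunday, so the first Sunday is April 1 and the second is April 8.
1 November 2018 is a Thursday, so the first Monday is November 5 and the third is November 19.
April 13, 2018 falls between 8 April and 19 November, so daylight saving is in effect and Lumesk Administrative Region is at UTC−08:00.
01:30 Lumesk Administrative Region + 8h = 09:30 UTC.
1 November 2017 is a Wednesday, so Fridays fall on 3, 10, 17, 24; the last is November 24.
1 April 2018 is a Sunday, so the first Sunday is April 1 and the third is April 15.
At the standard offset (UTC−10:00), 09:30 UTC − 10h = 23:30 Casvik Administrative Region standard time (rolling into the previous day, 12 April 2018).
The standard-time date in Casvik Administrative Region, April 12, 2018, lies within the daylight-saving period (24 November 2017 – 15 April 2018), so Casvik Administrative Region is on daylight time, UTC−09:00.
09:30 UTC − 9h = 00:30 Casvik Administrative Region.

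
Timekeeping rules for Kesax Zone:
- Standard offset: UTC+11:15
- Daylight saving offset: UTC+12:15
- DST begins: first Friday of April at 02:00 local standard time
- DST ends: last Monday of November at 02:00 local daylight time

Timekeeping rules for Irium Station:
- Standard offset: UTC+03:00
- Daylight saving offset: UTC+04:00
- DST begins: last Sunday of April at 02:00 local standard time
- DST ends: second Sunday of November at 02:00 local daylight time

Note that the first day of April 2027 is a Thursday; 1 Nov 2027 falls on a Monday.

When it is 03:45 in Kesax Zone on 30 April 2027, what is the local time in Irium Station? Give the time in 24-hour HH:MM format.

1 April 2027 is a Thursday, so the first Friday is April 2.
1 November 2027 is a Monday, so Mondays fall on 1, 8, 15, 22, 29; the last is November 29.
30 April 2027 lies within the daylight-saving period (2 April – 29 November), so Kesax Zone is on daylight time, UTC+12:15.
03:45 Kesax Zone − 12h15m = 15:30 UTC (rolling into the previous day, 29 April 2027).
1 April 2027 is a Thursday, so Sundays fall on 4, 11, 18, 25; the last is April 25.
1 November 2027 is a Monday, so the first Sunday is November 7 and the second is November 14.
At the standard offset (UTC+03:00), 15:30 UTC + 3h = 18:30 Irium Station standard time.
The standard-time date in Irium Station, 29 April 2027, lies within the daylight-saving period (25 April – 14 November), so Irium Station is on daylight time, UTC+04:00.
15:30 UTC + 4h = 19:30 Irium Station.

19:30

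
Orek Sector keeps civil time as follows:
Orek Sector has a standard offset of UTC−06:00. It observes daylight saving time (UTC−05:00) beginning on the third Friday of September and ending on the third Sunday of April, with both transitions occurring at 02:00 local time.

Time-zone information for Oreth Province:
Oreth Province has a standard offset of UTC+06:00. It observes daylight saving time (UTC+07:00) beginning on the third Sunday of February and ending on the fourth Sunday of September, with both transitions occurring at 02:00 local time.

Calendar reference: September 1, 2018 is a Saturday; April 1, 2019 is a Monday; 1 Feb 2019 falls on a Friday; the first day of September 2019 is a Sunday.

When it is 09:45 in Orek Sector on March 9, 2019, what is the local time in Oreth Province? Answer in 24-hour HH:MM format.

21:45

1 September 2018 is a Saturday, so the first Friday is September 7 and the third is September 21.
1 April 2019 is a Monday, so the first Sunday is April 7 and the third is April 21.
March 9, 2019 falls between 21 September 2018 and 21 April 2019, so daylight saving is in effect and Orek Sector is at UTC−05:00.
09:45 Orek Sector + 5h = 14:45 UTC.
1 February 2019 is a Friday, so the first Sunday is February 3 and the third is February 17.
1 September 2019 is a Sunday, so the first Sunday is September 1 and the fourth is September 22.
At the standard offset (UTC+06:00), 14:45 UTC + 6h = 20:45 Oreth Province standard time.
The standard-time date in Oreth Province, March 9, 2019, falls between 17 February and 22 September, so daylight saving is in effect and Oreth Province is at UTC+07:00.
14:45 UTC + 7h = 21:45 Oreth Province.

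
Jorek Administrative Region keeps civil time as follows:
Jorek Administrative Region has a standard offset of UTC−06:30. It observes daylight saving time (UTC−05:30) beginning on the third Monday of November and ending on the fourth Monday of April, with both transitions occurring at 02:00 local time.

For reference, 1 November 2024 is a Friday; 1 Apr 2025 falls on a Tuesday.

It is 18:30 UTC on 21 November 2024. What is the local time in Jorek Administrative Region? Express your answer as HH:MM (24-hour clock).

1 November 2024 is a Friday, so the first Monday is November 4 and the third is November 18.
1 April 2025 is a Tuesday, so the first Monday is April 7 and the fourth is April 28.
At the standard offset (UTC−06:30), 18:30 UTC − 6h30m = 12:00 Jorek Administrative Region standard time.
The standard-time date in Jorek Administrative Region, 21 November 2024, lies within the daylight-saving period (18 November 2024 – 28 April 2025), so Jorek Administrative Region is on daylight time, UTC−05:30.
18:30 UTC − 5h30m = 13:00 local.

13:00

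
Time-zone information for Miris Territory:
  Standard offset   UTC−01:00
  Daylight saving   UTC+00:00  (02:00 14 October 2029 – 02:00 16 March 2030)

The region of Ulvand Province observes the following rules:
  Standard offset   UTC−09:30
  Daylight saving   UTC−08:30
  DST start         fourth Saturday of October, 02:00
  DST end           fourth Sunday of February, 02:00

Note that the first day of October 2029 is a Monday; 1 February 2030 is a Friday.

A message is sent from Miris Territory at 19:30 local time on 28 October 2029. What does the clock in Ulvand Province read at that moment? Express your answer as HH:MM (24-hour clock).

11:00

28 October 2029 falls between 14 October 2029 and 16 March 2030, so daylight saving is in effect and Miris Territory is at UTC+00:00.
19:30 Miris Territory − 0h = 19:30 UTC.
1 October 2029 is a Monday, so the first Saturday is October 6 and the fourth is October 27.
1 February 2030 is a Friday, so the first Sunday is February 3 and the fourth is February 24.
At the standard offset (UTC−09:30), 19:30 UTC − 9h30m = 10:00 Ulvand Province standard time.
Daylight saving runs 27 October 2029 – 24 February 2030; the standard-time date in Ulvand Province, 28 October 2029, is inside that window, so Ulvand Province is at UTC−08:30.
19:30 UTC − 8h30m = 11:00 Ulvand Province.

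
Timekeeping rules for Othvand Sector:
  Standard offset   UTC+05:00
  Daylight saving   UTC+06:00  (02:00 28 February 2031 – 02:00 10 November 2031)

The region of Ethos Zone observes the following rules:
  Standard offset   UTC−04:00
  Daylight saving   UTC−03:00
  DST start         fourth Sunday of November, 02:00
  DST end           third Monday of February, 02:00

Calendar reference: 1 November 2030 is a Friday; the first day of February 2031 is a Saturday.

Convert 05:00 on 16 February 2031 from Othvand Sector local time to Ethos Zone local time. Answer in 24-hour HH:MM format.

21:00

16 February 2031 does not fall between 28 February and 10 November, so daylight saving is not in effect and Othvand Sector is at UTC+05:00.
05:00 Othvand Sector − 5h = 00:00 UTC.
1 November 2030 is a Friday, so the first Sunday is November 3 and the fourth is November 24.
1 February 2031 is a Saturday, so the first Monday is February 3 and the third is February 17.
At the standard offset (UTC−04:00), 00:00 UTC − 4h = 20:00 Ethos Zone standard time (rolling into the previous day, 15 February 2031).
Daylight saving runs 24 November 2030 – 17 February 2031; the standard-time date in Ethos Zone, 15 February 2031, is inside that window, so Ethos Zone is at UTC−03:00.
00:00 UTC − 3h = 21:00 Ethos Zone (rolling into the previous day, 15 February 2031).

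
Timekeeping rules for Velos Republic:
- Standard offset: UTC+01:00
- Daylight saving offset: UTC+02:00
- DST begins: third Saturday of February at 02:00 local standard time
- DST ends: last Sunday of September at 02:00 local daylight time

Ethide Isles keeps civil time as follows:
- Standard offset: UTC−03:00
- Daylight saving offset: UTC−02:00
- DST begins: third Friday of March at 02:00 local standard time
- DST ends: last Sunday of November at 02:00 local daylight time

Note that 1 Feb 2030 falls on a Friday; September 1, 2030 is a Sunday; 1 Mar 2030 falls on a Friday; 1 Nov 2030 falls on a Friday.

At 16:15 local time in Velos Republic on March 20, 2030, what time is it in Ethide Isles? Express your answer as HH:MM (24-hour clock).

12:15

1 February 2030 is a Friday, so the first Saturday is February 2 and the third is February 16.
1 September 2030 is a Sunday, so Sundays fall on 1, 8, 15, 22, 29; the last is September 29.
March 20, 2030 falls between 16 February and 29 September, so daylight saving is in effect and Velos Republic is at UTC+02:00.
16:15 Velos Republic − 2h = 14:15 UTC.
1 March 2030 is a Friday, so the first Friday is March 1 and the third is March 15.
1 November 2030 is a Friday, so Sundays fall on 3, 10, 17, 24; the last is November 24.
At the standard offset (UTC−03:00), 14:15 UTC − 3h = 11:15 Ethide Isles standard time.
The standard-time date in Ethide Isles, March 20, 2030, falls between 15 March and 24 November, so daylight saving is in effect and Ethide Isles is at UTC−02:00.
14:15 UTC − 2h = 12:15 Ethide Isles.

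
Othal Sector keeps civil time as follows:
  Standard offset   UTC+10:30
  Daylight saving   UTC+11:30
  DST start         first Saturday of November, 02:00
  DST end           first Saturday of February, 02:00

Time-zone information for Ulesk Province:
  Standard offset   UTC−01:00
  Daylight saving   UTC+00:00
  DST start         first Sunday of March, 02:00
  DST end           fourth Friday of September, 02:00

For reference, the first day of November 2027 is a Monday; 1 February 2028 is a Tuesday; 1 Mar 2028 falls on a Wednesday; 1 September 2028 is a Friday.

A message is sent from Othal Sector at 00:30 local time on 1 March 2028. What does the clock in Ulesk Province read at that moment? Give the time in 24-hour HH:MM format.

1 November 2027 is a Monday, so the first Saturday is November 6.
1 February 2028 is a Tuesday, so the first Saturday is February 5.
1 March 2028 does not fall between 6 November 2027 and 5 February 2028, so daylight saving is not in effect and Othal Sector is at UTC+10:30.
00:30 Othal Sector − 10h30m = 14:00 UTC (rolling into the previous day, 29 February 2028).
1 March 2028 is a Wednesday, so the first Sunday is March 5.
1 September 2028 is a Friday, so the first Friday is September 1 and the fourth is September 22.
At the standard offset (UTC−01:00), 14:00 UTC − 1h = 13:00 Ulesk Province standard time.
The standard-time date in Ulesk Province, 29 February 2028, does not fall between 5 March and 22 September, so daylight saving is not in effect and Ulesk Province is at UTC−01:00.
14:00 UTC − 1h = 13:00 Ulesk Province.

13:00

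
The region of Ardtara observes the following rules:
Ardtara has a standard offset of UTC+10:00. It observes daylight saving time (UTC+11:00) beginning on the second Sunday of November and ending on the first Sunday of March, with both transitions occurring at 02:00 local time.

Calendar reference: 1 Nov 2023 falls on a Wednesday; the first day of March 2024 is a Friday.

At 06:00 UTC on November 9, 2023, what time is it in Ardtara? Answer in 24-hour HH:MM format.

16:00

1 November 2023 is a Wednesday, so the first Sunday is November 5 and the second is November 12.
1 March 2024 is a Friday, so the first Sunday is March 3.
At the standard offset (UTC+10:00), 06:00 UTC + 10h = 16:00 Ardtara standard time.
The standard-time date in Ardtara, November 9, 2023, does not fall between 12 November 2023 and 3 March 2024, so daylight saving is not in effect and Ardtara is at UTC+10:00.
06:00 UTC + 10h = 16:00 local.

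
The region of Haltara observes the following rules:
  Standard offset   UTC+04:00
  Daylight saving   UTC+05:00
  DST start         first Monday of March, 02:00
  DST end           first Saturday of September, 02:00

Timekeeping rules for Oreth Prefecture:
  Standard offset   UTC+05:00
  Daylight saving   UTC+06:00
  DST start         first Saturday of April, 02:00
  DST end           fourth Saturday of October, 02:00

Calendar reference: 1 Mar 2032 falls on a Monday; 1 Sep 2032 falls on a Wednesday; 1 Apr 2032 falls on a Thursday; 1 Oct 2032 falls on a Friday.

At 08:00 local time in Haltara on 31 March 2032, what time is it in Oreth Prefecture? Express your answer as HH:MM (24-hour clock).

08:00

1 March 2032 is a Monday, so the first Monday is March 1.
1 September 2032 is a Wednesday, so the first Saturday is September 4.
31 March 2032 lies within the daylight-saving period (1 March – 4 September), so Haltara is on daylight time, UTC+05:00.
08:00 Haltara − 5h = 03:00 UTC.
1 April 2032 is a Thursday, so the first Saturday is April 3.
1 October 2032 is a Friday, so the first Saturday is October 2 and the fourth is October 23.
At the standard offset (UTC+05:00), 03:00 UTC + 5h = 08:00 Oreth Prefecture standard time.
Daylight saving runs 3 April – 23 October; the standard-time date in Oreth Prefecture, 31 March 2032, is outside that window, so Oreth Prefecture is on standard time at UTC+05:00.
03:00 UTC + 5h = 08:00 Oreth Prefecture.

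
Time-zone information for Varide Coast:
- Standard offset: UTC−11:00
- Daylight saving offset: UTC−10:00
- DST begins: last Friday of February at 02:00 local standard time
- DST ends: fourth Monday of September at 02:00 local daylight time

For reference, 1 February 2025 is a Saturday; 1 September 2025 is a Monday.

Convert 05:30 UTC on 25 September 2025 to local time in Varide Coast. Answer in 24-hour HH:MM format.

1 February 2025 is a Saturday, so Fridays fall on 7, 14, 21, 28; the last is February 28.
1 September 2025 is a Monday, so the first Monday is September 1 and the fourth is September 22.
At the standard offset (UTC−11:00), 05:30 UTC − 11h = 18:30 Varide Coast standard time (rolling into the previous day, 24 September 2025).
Daylight saving runs 28 February – 22 September; the standard-time date in Varide Coast, 24 September 2025, is outside that window, so Varide Coast is on standard time at UTC−11:00.
05:30 UTC − 11h = 18:30 local (rolling into the previous day, 24 September 2025).

18:30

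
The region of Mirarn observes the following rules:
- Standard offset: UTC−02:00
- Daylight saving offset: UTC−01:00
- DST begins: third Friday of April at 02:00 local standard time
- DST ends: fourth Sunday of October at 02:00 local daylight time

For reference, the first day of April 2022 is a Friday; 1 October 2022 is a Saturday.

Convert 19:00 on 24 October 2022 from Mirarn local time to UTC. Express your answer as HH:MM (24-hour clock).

1 April 2022 is a Friday, so the first Friday is April 1 and the third is April 15.
1 October 2022 is a Saturday, so the first Sunday is October 2 and the fourth is October 23.
Daylight saving runs 15 April – 23 October; 24 October 2022 is outside that window, so Mirarn is on standard time at UTC−02:00.
19:00 local + 2h = 21:00 UTC.

21:00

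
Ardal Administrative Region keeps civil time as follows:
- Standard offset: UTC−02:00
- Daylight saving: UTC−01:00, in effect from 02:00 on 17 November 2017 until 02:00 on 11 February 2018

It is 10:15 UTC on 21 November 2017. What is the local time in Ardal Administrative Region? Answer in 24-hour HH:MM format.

09:15

At the standard offset (UTC−02:00), 10:15 UTC − 2h = 08:15 Ardal Administrative Region standard time.
Daylight saving runs 17 November 2017 – 11 February 2018; the standard-time date in Ardal Administrative Region, 21 November 2017, is inside that window, so Ardal Administrative Region is at UTC−01:00.
10:15 UTC − 1h = 09:15 local.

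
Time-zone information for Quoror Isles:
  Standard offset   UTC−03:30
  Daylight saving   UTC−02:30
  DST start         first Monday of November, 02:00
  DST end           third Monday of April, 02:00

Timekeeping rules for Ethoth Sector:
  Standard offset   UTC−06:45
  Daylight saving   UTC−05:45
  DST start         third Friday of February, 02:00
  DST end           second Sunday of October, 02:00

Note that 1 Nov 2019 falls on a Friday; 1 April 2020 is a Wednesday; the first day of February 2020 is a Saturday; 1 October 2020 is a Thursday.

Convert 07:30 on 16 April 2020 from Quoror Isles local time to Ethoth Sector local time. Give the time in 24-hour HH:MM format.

04:15

1 November 2019 is a Friday, so the first Monday is November 4.
1 April 2020 is a Wednesday, so the first Monday is April 6 and the third is April 20.
16 April 2020 lies within the daylight-saving period (4 November 2019 – 20 April 2020), so Quoror Isles is on daylight time, UTC−02:30.
07:30 Quoror Isles + 2h30m = 10:00 UTC.
1 February 2020 is a Saturday, so the first Friday is February 7 and the third is February 21.
1 October 2020 is a Thursday, so the first Sunday is October 4 and the second is October 11.
At the standard offset (UTC−06:45), 10:00 UTC − 6h45m = 03:15 Ethoth Sector standard time.
The standard-time date in Ethoth Sector, 16 April 2020, lies within the daylight-saving period (21 February – 11 October), so Ethoth Sector is on daylight time, UTC−05:45.
10:00 UTC − 5h45m = 04:15 Ethoth Sector.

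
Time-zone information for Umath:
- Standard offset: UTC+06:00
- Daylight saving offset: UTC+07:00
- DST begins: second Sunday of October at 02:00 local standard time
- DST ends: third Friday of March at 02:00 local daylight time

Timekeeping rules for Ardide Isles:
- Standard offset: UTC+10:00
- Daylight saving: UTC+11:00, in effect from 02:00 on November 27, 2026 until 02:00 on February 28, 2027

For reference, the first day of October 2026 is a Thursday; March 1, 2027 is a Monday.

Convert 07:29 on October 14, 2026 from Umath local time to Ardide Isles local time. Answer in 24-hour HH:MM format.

10:29

1 October 2026 is a Thursday, so the first Sunday is October 4 and the second is October 11.
1 March 2027 is a Monday, so the first Friday is March 5 and the third is March 19.
October 14, 2026 lies within the daylight-saving period (11 October 2026 – 19 March 2027), so Umath is on daylight time, UTC+07:00.
07:29 Umath − 7h = 00:29 UTC.
At the standard offset (UTC+10:00), 00:29 UTC + 10h = 10:29 Ardide Isles standard time.
The standard-time date in Ardide Isles, October 14, 2026, is outside the daylight-saving period (27 November 2026 – 28 February 2027), so Ardide Isles is on standard time, UTC+10:00.
00:29 UTC + 10h = 10:29 Ardide Isles.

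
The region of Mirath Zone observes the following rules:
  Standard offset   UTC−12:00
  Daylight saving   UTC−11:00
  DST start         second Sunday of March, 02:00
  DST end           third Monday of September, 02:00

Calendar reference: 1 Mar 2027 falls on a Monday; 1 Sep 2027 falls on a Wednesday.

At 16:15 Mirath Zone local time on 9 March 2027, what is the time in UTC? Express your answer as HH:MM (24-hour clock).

1 March 2027 is a Monday, so the first Sunday is March 7 and the second is March 14.
1 September 2027 is a Wednesday, so the first Monday is September 6 and the third is September 20.
9 March 2027 does not fall between 14 March and 20 September, so daylight saving is not in effect and Mirath Zone is at UTC−12:00.
16:15 local + 12h = 04:15 UTC (rolling into the next day, 10 March 2027).

04:15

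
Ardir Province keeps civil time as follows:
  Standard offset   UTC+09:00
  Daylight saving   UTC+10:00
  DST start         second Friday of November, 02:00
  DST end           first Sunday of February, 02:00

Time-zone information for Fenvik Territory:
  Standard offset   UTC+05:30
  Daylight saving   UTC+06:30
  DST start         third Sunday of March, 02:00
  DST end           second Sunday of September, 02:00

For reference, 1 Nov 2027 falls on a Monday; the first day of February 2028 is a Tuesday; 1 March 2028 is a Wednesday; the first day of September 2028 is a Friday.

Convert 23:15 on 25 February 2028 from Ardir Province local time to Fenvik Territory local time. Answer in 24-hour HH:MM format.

1 November 2027 is a Monday, so the first Friday is November 5 and the second is November 12.
1 February 2028 is a Tuesday, so the first Sunday is February 6.
Daylight saving runs 12 November 2027 – 6 February 2028; 25 February 2028 is outside that window, so Ardir Province is on standard time at UTC+09:00.
23:15 Ardir Province − 9h = 14:15 UTC.
1 March 2028 is a Wednesday, so the first Sunday is March 5 and the third is March 19.
1 September 2028 is a Friday, so the first Sunday is September 3 and the second is September 10.
At the standard offset (UTC+05:30), 14:15 UTC + 5h30m = 19:45 Fenvik Territory standard time.
Daylight saving runs 19 March – 10 September; the standard-time date in Fenvik Territory, 25 February 2028, is outside that window, so Fenvik Territory is on standard time at UTC+05:30.
14:15 UTC + 5h30m = 19:45 Fenvik Territory.

19:45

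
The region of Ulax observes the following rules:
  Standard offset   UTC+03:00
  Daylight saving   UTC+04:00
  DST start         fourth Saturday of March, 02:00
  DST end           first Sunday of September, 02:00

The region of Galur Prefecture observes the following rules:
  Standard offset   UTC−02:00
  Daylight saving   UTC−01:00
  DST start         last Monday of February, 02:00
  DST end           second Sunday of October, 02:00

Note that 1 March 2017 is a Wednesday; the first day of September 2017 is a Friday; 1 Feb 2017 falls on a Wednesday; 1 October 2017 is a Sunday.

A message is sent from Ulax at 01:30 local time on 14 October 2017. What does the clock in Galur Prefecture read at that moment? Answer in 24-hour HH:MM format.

1 March 2017 is a Wednesday, so the first Saturday is March 4 and the fourth is March 25.
1 September 2017 is a Friday, so the first Sunday is September 3.
14 October 2017 is outside the daylight-saving period (25 March – 3 September), so Ulax is on standard time, UTC+03:00.
01:30 Ulax − 3h = 22:30 UTC (rolling into the previous day, 13 October 2017).
1 February 2017 is a Wednesday, so Mondays fall on 6, 13, 20, 27; the last is February 27.
1 October 2017 is a Sunday, so the first Sunday is October 1 and the second is October 8.
At the standard offset (UTC−02:00), 22:30 UTC − 2h = 20:30 Galur Prefecture standard time.
Daylight saving runs 27 February – 8 October; the standard-time date in Galur Prefecture, 13 October 2017, is outside that window, so Galur Prefecture is on standard time at UTC−02:00.
22:30 UTC − 2h = 20:30 Galur Prefecture.

20:30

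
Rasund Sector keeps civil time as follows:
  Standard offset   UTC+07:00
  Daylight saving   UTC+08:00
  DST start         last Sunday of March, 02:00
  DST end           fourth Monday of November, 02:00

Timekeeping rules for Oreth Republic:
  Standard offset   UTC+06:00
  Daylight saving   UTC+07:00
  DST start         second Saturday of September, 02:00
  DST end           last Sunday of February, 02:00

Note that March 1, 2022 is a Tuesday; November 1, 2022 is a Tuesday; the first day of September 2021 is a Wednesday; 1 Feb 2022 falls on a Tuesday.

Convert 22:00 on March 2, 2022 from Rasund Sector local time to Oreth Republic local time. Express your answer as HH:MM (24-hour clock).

21:00

1 March 2022 is a Tuesday, so Sundays fall on 6, 13, 20, 27; the last is March 27.
1 November 2022 is a Tuesday, so the first Monday is November 7 and the fourth is November 28.
Daylight saving runs 27 March – 28 November; March 2, 2022 is outside that window, so Rasund Sector is on standard time at UTC+07:00.
22:00 Rasund Sector − 7h = 15:00 UTC.
1 September 2021 is a Wednesday, so the first Saturday is September 4 and the second is September 11.
1 February 2022 is a Tuesday, so Sundays fall on 6, 13, 20, 27; the last is February 27.
At the standard offset (UTC+06:00), 15:00 UTC + 6h = 21:00 Oreth Republic standard time.
Daylight saving runs 11 September 2021 – 27 February 2022; the standard-time date in Oreth Republic, March 2, 2022, is outside that window, so Oreth Republic is on standard time at UTC+06:00.
15:00 UTC + 6h = 21:00 Oreth Republic.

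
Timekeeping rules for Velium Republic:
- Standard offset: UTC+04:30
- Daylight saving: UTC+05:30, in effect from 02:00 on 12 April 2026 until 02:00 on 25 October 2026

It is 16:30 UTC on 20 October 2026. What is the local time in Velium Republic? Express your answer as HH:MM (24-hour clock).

22:00

At the standard offset (UTC+04:30), 16:30 UTC + 4h30m = 21:00 Velium Republic standard time.
Daylight saving runs 12 April – 25 October; the standard-time date in Velium Republic, 20 October 2026, is inside that window, so Velium Republic is at UTC+05:30.
16:30 UTC + 5h30m = 22:00 local.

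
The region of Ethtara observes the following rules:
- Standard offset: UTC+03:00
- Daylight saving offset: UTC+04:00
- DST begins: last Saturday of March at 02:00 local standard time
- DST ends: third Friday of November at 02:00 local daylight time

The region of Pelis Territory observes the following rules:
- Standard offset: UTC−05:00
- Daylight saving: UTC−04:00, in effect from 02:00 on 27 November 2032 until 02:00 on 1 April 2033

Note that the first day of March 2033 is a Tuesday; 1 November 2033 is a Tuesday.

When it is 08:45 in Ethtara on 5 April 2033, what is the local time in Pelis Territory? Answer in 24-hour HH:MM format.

1 March 2033 is a Tuesday, so Saturdays fall on 5, 12, 19, 26; the last is March 26.
1 November 2033 is a Tuesday, so the first Friday is November 4 and the third is November 18.
Daylight saving runs 26 March – 18 November; 5 April 2033 is inside that window, so Ethtara is at UTC+04:00.
08:45 Ethtara − 4h = 04:45 UTC.
At the standard offset (UTC−05:00), 04:45 UTC − 5h = 23:45 Pelis Territory standard time (rolling into the previous day, 4 April 2033).
The standard-time date in Pelis Territory, 4 April 2033, does not fall between 27 November 2032 and 1 April 2033, so daylight saving is not in effect and Pelis Territory is at UTC−05:00.
04:45 UTC − 5h = 23:45 Pelis Territory (rolling into the previous day, 4 April 2033).

23:45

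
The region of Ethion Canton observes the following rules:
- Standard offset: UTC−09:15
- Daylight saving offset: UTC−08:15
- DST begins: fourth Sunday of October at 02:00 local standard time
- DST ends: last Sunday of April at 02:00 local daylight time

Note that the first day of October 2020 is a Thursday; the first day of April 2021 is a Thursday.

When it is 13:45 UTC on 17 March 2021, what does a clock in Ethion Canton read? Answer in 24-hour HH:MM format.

1 October 2020 is a Thursday, so the first Sunday is October 4 and the fourth is October 25.
1 April 2021 is a Thursday, so Sundays fall on 4, 11, 18, 25; the last is April 25.
At the standard offset (UTC−09:15), 13:45 UTC − 9h15m = 04:30 Ethion Canton standard time.
The standard-time date in Ethion Canton, 17 March 2021, lies within the daylight-saving period (25 October 2020 – 25 April 2021), so Ethion Canton is on daylight time, UTC−08:15.
13:45 UTC − 8h15m = 05:30 local.

05:30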